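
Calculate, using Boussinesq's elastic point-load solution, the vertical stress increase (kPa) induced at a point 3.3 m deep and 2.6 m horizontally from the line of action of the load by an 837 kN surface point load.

Boussinesq vertical stress below a point load on an elastic half-space:
Δσ_z = 3P/(2πz²) · [1 + (r/z)²]^(−5/2)
r/z = 2.6/3.3 = 0.78788; [1+(r/z)²]^(−5/2) = 0.29903.
Δσ_z = 3×837/(2π×3.3²) × 0.29903 = 36.698 × 0.29903 = 10.97 kPa

Δσ_z ≈ 11 kPa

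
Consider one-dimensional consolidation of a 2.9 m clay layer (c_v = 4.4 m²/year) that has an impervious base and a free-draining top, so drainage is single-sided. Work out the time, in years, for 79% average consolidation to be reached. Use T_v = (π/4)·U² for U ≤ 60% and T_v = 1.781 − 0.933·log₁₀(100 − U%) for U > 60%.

Drainage path length: H_d = H = 2.9 m (single drainage).
U > 60%: T_v = 1.781 − 0.933·log₁₀(100 − 79) = 0.54737.
t = T_v·H_d²/c_v = 0.54737×2.9²/4.4 = 1.046 years.

t ≈ 1.05 years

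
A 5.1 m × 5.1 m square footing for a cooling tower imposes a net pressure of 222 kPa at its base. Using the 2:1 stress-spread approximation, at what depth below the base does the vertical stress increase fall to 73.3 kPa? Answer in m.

z ≈ 3.78 m

2:1 spreading — at depth z the loaded area has grown by z in each plan dimension:
qB²/(B+z)² = Δσ_z ⇒ z = B(√(q/Δσ_z) − 1) = 5.1×(√(222/73.3) − 1) = 3.776 m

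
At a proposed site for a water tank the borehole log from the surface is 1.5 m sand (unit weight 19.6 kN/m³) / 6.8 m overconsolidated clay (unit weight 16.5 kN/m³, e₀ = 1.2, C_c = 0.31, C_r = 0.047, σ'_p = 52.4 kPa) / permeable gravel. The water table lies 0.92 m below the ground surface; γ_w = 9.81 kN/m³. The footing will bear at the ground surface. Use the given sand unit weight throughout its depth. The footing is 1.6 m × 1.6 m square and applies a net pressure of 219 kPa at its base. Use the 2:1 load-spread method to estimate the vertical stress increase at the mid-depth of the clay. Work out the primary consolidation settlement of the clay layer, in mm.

S_c ≈ 62.1 mm

Mid-depth of clay below the ground surface: z = 1.5 + 6.8/2 = 4.9 m.
Total vertical stress at mid-clay: σ_v = 19.6×1.5 + 16.5×3.4 = 85.5 kPa.
Pore pressure: u = 9.81×(4.9 − 0.92) = 39.044 kPa.
Initial effective stress: σ'_0 = σ_v − u = 85.5 − 39.044 = 46.456 kPa.
Stress increase at mid-clay by the 2:1 spreading method:
Δσ = qBL/((B+z)(L+z)) = 219×1.6×1.6/((1.6+4.9)(1.6+4.9)) = 13.27 kPa
Final effective stress: σ'_f = 46.456 + 13.27 = 59.726 kPa.
σ'_f = 59.726 > σ'_p = 52.4 kPa, so the stress path crosses the preconsolidation pressure — recompression up to σ'_p, then virgin compression beyond:
S_c = H/(1+e₀)·[C_r·log₁₀(σ'_p/σ'_0) + C_c·log₁₀(σ'_f/σ'_p)]
    = 6.8/2.2 × [0.047×log₁₀(52.4/46.456) + 0.31×log₁₀(59.726/52.4)]
    = 3.0909 × [0.0024576 + 0.017618] = 0.06205 m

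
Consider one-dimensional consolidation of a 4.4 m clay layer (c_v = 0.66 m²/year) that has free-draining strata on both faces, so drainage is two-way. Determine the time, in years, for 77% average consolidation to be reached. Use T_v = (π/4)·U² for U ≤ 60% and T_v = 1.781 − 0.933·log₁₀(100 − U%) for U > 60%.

Drainage path length: H_d = H/2 = 2.2 m (double drainage).
U > 60%: T_v = 1.781 − 0.933·log₁₀(100 − 77) = 0.51051.
t = T_v·H_d²/c_v = 0.51051×2.2²/0.66 = 3.744 years.

t ≈ 3.74 years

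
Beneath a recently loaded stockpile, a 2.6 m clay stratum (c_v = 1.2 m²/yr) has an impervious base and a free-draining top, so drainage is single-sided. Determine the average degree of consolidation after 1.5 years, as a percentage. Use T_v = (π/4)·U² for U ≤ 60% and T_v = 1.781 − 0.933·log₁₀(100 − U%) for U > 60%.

U ≈ 58.2 %

Drainage path length: H_d = H = 2.6 m (single drainage).
T_v = c_v·t/H_d² = 1.2×1.5/2.6² = 0.26627.
T_v = 0.26627 corresponds to the U ≤ 60% branch:
U = √(4T_v/π) = 0.5823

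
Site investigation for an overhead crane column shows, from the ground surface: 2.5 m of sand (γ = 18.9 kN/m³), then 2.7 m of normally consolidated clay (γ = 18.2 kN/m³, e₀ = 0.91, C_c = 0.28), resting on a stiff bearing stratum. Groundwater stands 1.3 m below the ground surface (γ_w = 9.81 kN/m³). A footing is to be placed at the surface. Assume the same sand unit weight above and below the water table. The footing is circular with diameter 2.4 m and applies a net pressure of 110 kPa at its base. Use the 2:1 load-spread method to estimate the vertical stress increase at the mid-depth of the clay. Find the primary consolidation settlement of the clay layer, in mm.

Mid-depth of clay below the ground surface: z = 2.5 + 2.7/2 = 3.85 m.
Total vertical stress at mid-clay: σ_v = 18.9×2.5 + 18.2×1.35 = 71.82 kPa.
Pore pressure: u = 9.81×(3.85 − 1.3) = 25.015 kPa.
Initial effective stress: σ'_0 = σ_v − u = 71.82 − 25.015 = 46.805 kPa.
Stress increase at mid-clay by the 2:1 spreading method:
Δσ ≈ qD²/(D+z)² = 110×2.4²/(2.4+3.85)² = 16.22 kPa
Final effective stress: σ'_f = σ'_0 + Δσ = 46.805 + 16.22 = 63.025 kPa.
Normally consolidated clay, so the full stress increment lies on the virgin compression line:
S_c = C_c·H/(1+e₀)·log₁₀(σ'_f/σ'_0) = 0.28×2.7/(1+0.91)×log₁₀(63.025/46.805)
    = 0.39581 × 0.12922 = 0.05115 m

S_c ≈ 51.1 mm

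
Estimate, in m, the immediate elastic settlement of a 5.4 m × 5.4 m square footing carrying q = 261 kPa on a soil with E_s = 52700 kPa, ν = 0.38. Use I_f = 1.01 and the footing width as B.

S_e ≈ 0.0231 m

Immediate (elastic) settlement: S_e = q·B·(1−ν²)/E_s · I_f.
S_e = 261 × 5.4 × (1 − 0.38²) / 52700 × 1.01
    = 261 × 5.4 × 0.8556 / 52700 × 1.01
    = 0.02311 m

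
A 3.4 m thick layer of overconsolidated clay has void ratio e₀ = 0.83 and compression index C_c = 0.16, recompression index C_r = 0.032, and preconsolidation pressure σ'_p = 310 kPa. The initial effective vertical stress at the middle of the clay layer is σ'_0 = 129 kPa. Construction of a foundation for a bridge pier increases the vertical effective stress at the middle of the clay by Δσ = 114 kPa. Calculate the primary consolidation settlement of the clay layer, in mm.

Final effective stress: σ'_f = 129 + 114 = 243 kPa.
σ'_f = 243 ≤ σ'_p = 310 kPa, so the clay remains overconsolidated and only the recompression index applies:
S_c = C_r·H/(1+e₀)·log₁₀(σ'_f/σ'_0) = 0.032×3.4/1.83×log₁₀(243/129)
    = 0.059453 × 0.27502 = 0.01635 m

S_c ≈ 16.4 mm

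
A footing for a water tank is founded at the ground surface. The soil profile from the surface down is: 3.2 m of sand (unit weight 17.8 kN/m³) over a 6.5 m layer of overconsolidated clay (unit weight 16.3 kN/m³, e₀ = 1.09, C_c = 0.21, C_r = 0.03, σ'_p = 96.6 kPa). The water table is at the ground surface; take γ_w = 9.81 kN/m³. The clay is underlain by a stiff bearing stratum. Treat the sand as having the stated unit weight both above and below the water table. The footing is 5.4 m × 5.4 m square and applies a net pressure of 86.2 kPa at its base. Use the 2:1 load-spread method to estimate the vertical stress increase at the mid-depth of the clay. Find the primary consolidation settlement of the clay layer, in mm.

Mid-depth of clay below the ground surface: z = 3.2 + 6.5/2 = 6.45 m.
Total vertical stress at mid-clay: σ_v = 17.8×3.2 + 16.3×3.25 = 109.94 kPa.
Pore pressure: u = 9.81×(6.45 − 0) = 63.275 kPa.
Initial effective stress: σ'_0 = σ_v − u = 109.94 − 63.275 = 46.665 kPa.
Stress increase at mid-clay by the 2:1 spreading method:
Δσ = qBL/((B+z)(L+z)) = 86.2×5.4×5.4/((5.4+6.45)(5.4+6.45)) = 17.9 kPa
Final effective stress: σ'_f = 46.665 + 17.9 = 64.565 kPa.
σ'_f = 64.565 ≤ σ'_p = 96.6 kPa, so the clay remains overconsolidated and only the recompression index applies:
S_c = C_r·H/(1+e₀)·log₁₀(σ'_f/σ'_0) = 0.03×6.5/2.09×log₁₀(64.565/46.665)
    = 0.0933 × 0.14101 = 0.01316 m

S_c ≈ 13.2 mm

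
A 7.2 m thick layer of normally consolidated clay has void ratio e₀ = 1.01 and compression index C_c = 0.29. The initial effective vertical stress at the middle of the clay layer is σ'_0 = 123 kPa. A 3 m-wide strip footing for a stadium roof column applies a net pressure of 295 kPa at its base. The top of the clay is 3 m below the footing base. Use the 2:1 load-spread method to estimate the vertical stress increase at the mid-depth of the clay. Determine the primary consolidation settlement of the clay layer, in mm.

S_c ≈ 252 mm

Mid-depth of clay below the footing base: z = 3 + 7.2/2 = 6.6 m.
Stress increase at mid-clay by the 2:1 spreading method:
Δσ = qB/(B+z) = 295×3/(3+6.6) = 92.188 kPa
Final effective stress: σ'_f = σ'_0 + Δσ = 123 + 92.188 = 215.19 kPa.
Normally consolidated clay, so the full stress increment lies on the virgin compression line:
S_c = C_c·H/(1+e₀)·log₁₀(σ'_f/σ'_0) = 0.29×7.2/(1+1.01)×log₁₀(215.19/123)
    = 1.0388 × 0.24292 = 0.2523 m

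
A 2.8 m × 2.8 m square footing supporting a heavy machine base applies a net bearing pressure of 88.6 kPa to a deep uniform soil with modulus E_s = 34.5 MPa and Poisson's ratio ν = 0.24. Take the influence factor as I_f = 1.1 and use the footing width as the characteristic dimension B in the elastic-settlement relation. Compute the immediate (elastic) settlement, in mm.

S_e ≈ 7.45 mm

Immediate (elastic) settlement: S_e = q·B·(1−ν²)/E_s · I_f.
E_s = 34.5 MPa = 34500 kPa.
S_e = 88.6 × 2.8 × (1 − 0.24²) / 34500 × 1.1
    = 88.6 × 2.8 × 0.9424 / 34500 × 1.1
    = 0.007454 m = 7.454 mm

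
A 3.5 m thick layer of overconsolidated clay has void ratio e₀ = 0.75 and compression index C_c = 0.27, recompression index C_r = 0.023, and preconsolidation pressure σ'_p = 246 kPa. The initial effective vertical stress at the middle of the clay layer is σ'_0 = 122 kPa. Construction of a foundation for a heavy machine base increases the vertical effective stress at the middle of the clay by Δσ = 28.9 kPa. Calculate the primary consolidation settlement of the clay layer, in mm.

Final effective stress: σ'_f = 122 + 28.9 = 150.9 kPa.
σ'_f = 150.9 ≤ σ'_p = 246 kPa, so the clay remains overconsolidated and only the recompression index applies:
S_c = C_r·H/(1+e₀)·log₁₀(σ'_f/σ'_0) = 0.023×3.5/1.75×log₁₀(150.9/122)
    = 0.046 × 0.092329 = 0.004247 m

S_c ≈ 4.25 mm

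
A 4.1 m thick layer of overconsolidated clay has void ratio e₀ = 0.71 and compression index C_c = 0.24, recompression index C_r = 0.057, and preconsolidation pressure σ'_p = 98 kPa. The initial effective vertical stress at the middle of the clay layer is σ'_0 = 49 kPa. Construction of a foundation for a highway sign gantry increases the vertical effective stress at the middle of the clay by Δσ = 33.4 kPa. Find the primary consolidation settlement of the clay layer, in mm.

Final effective stress: σ'_f = 49 + 33.4 = 82.4 kPa.
σ'_f = 82.4 ≤ σ'_p = 98 kPa, so the clay remains overconsolidated and only the recompression index applies:
S_c = C_r·H/(1+e₀)·log₁₀(σ'_f/σ'_0) = 0.057×4.1/1.71×log₁₀(82.4/49)
    = 0.13667 × 0.22573 = 0.03085 m

S_c ≈ 30.9 mm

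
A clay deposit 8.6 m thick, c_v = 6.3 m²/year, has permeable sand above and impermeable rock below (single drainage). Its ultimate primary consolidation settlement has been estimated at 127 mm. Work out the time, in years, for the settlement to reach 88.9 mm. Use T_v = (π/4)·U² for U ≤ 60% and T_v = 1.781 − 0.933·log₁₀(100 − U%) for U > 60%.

Drainage path length: H_d = H = 8.6 m (single drainage).
U = S(t)/S_ult = 88.9/127 = 0.7.
U > 60%: T_v = 1.781 − 0.933·log₁₀(100 − 70) = 0.40285.
t = T_v·H_d²/c_v = 0.40285×8.6²/6.3 = 4.729 years.

t ≈ 4.73 years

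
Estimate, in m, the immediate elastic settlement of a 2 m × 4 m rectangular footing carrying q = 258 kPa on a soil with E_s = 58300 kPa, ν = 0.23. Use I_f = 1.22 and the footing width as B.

S_e ≈ 0.0102 m

Immediate (elastic) settlement: S_e = q·B·(1−ν²)/E_s · I_f.
S_e = 258 × 2 × (1 − 0.23²) / 58300 × 1.22
    = 258 × 2 × 0.9471 / 58300 × 1.22
    = 0.01023 m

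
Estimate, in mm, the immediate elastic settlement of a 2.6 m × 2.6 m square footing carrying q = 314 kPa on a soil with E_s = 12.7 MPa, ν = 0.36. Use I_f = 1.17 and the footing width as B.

S_e ≈ 65.5 mm

Immediate (elastic) settlement: S_e = q·B·(1−ν²)/E_s · I_f.
E_s = 12.7 MPa = 12700 kPa.
S_e = 314 × 2.6 × (1 − 0.36²) / 12700 × 1.17
    = 314 × 2.6 × 0.8704 / 12700 × 1.17
    = 0.06546 m = 65.46 mm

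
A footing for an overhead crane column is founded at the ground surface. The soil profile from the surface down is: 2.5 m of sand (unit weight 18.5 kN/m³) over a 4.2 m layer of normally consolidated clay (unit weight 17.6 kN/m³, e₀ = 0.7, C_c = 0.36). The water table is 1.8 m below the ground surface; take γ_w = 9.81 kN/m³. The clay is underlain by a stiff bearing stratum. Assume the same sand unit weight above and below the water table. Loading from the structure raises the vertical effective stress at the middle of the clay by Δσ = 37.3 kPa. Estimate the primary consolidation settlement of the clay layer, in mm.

S_c ≈ 198 mm

Mid-depth of clay below the ground surface: z = 2.5 + 4.2/2 = 4.6 m.
Total vertical stress at mid-clay: σ_v = 18.5×2.5 + 17.6×2.1 = 83.21 kPa.
Pore pressure: u = 9.81×(4.6 − 1.8) = 27.468 kPa.
Initial effective stress: σ'_0 = σ_v − u = 83.21 − 27.468 = 55.742 kPa.
Final effective stress: σ'_f = σ'_0 + Δσ = 55.742 + 37.3 = 93.042 kPa.
Normally consolidated clay, so the full stress increment lies on the virgin compression line:
S_c = C_c·H/(1+e₀)·log₁₀(σ'_f/σ'_0) = 0.36×4.2/(1+0.7)×log₁₀(93.042/55.742)
    = 0.88941 × 0.2225 = 0.1979 m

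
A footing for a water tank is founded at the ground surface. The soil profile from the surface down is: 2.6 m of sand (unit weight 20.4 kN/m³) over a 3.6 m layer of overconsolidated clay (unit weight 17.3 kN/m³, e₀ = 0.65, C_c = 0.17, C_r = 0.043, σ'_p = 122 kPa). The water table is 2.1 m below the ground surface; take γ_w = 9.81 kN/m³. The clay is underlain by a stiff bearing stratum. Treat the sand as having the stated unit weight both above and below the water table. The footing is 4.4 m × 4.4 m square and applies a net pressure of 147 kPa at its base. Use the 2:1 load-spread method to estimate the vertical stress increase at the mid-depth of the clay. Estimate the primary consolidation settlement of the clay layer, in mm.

Mid-depth of clay below the ground surface: z = 2.6 + 3.6/2 = 4.4 m.
Total vertical stress at mid-clay: σ_v = 20.4×2.6 + 17.3×1.8 = 84.18 kPa.
Pore pressure: u = 9.81×(4.4 − 2.1) = 22.563 kPa.
Initial effective stress: σ'_0 = σ_v − u = 84.18 − 22.563 = 61.617 kPa.
Stress increase at mid-clay by the 2:1 spreading method:
Δσ = qBL/((B+z)(L+z)) = 147×4.4×4.4/((4.4+4.4)(4.4+4.4)) = 36.75 kPa
Final effective stress: σ'_f = 61.617 + 36.75 = 98.367 kPa.
σ'_f = 98.367 ≤ σ'_p = 122 kPa, so the clay remains overconsolidated and only the recompression index applies:
S_c = C_r·H/(1+e₀)·log₁₀(σ'_f/σ'_0) = 0.043×3.6/1.65×log₁₀(98.367/61.617)
    = 0.093817 × 0.20315 = 0.01906 m

S_c ≈ 19.1 mm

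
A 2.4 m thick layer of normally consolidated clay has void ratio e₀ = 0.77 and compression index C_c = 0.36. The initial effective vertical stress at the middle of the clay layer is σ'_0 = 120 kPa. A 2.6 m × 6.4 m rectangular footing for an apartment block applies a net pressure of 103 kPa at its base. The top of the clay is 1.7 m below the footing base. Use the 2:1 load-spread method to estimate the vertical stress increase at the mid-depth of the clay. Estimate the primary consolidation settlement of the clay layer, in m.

S_c ≈ 0.0522 m

Mid-depth of clay below the footing base: z = 1.7 + 2.4/2 = 2.9 m.
Stress increase at mid-clay by the 2:1 spreading method:
Δσ = qBL/((B+z)(L+z)) = 103×2.6×6.4/((2.6+2.9)(6.4+2.9)) = 33.508 kPa
Final effective stress: σ'_f = σ'_0 + Δσ = 120 + 33.508 = 153.51 kPa.
Normally consolidated clay, so the full stress increment lies on the virgin compression line:
S_c = C_c·H/(1+e₀)·log₁₀(σ'_f/σ'_0) = 0.36×2.4/(1+0.77)×log₁₀(153.51/120)
    = 0.48814 × 0.10696 = 0.05221 m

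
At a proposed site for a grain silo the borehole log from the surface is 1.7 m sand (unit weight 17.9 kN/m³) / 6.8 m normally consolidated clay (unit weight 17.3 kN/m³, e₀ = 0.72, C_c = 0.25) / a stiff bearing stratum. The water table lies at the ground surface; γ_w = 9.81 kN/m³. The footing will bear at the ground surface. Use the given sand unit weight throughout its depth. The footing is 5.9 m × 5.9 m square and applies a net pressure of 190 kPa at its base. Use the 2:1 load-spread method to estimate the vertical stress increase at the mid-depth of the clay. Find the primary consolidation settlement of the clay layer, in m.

S_c ≈ 0.375 m

Mid-depth of clay below the ground surface: z = 1.7 + 6.8/2 = 5.1 m.
Total vertical stress at mid-clay: σ_v = 17.9×1.7 + 17.3×3.4 = 89.25 kPa.
Pore pressure: u = 9.81×(5.1 − 0) = 50.031 kPa.
Initial effective stress: σ'_0 = σ_v − u = 89.25 − 50.031 = 39.219 kPa.
Stress increase at mid-clay by the 2:1 spreading method:
Δσ = qBL/((B+z)(L+z)) = 190×5.9×5.9/((5.9+5.1)(5.9+5.1)) = 54.66 kPa
Final effective stress: σ'_f = σ'_0 + Δσ = 39.219 + 54.66 = 93.879 kPa.
Normally consolidated clay, so the full stress increment lies on the virgin compression line:
S_c = C_c·H/(1+e₀)·log₁₀(σ'_f/σ'_0) = 0.25×6.8/(1+0.72)×log₁₀(93.879/39.219)
    = 0.98837 × 0.37907 = 0.3747 m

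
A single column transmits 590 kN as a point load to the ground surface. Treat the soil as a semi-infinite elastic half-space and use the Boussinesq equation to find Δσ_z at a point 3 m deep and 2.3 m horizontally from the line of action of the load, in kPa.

Boussinesq vertical stress below a point load on an elastic half-space:
Δσ_z = 3P/(2πz²) · [1 + (r/z)²]^(−5/2)
r/z = 2.3/3 = 0.76667; [1+(r/z)²]^(−5/2) = 0.31479.
Δσ_z = 3×590/(2π×3²) × 0.31479 = 31.3 × 0.31479 = 9.853 kPa

Δσ_z ≈ 9.85 kPa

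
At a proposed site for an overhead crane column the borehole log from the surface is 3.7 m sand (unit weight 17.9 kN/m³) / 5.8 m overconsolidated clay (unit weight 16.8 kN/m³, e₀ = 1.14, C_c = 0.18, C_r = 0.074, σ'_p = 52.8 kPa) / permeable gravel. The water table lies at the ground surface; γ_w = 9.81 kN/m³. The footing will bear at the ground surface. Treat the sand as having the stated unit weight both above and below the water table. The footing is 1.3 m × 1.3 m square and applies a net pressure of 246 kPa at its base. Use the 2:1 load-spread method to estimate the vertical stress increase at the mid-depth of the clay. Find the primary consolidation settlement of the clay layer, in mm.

Mid-depth of clay below the ground surface: z = 3.7 + 5.8/2 = 6.6 m.
Total vertical stress at mid-clay: σ_v = 17.9×3.7 + 16.8×2.9 = 114.95 kPa.
Pore pressure: u = 9.81×(6.6 − 0) = 64.746 kPa.
Initial effective stress: σ'_0 = σ_v − u = 114.95 − 64.746 = 50.204 kPa.
Stress increase at mid-clay by the 2:1 spreading method:
Δσ = qBL/((B+z)(L+z)) = 246×1.3×1.3/((1.3+6.6)(1.3+6.6)) = 6.6614 kPa
Final effective stress: σ'_f = 50.204 + 6.6614 = 56.865 kPa.
σ'_f = 56.865 > σ'_p = 52.8 kPa, so the stress path crosses the preconsolidation pressure — recompression up to σ'_p, then virgin compression beyond:
S_c = H/(1+e₀)·[C_r·log₁₀(σ'_p/σ'_0) + C_c·log₁₀(σ'_f/σ'_p)]
    = 5.8/2.14 × [0.074×log₁₀(52.8/50.204) + 0.18×log₁₀(56.865/52.8)]
    = 2.7103 × [0.0016203 + 0.005798] = 0.02011 m

S_c ≈ 20.1 mm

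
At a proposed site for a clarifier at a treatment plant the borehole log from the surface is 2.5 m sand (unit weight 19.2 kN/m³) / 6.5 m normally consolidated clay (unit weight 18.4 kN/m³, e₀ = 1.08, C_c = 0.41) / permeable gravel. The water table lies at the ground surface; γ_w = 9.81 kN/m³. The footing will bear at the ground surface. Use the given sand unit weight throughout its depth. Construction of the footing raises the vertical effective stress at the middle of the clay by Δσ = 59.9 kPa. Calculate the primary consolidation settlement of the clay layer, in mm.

S_c ≈ 430 mm

Mid-depth of clay below the ground surface: z = 2.5 + 6.5/2 = 5.75 m.
Total vertical stress at mid-clay: σ_v = 19.2×2.5 + 18.4×3.25 = 107.8 kPa.
Pore pressure: u = 9.81×(5.75 − 0) = 56.408 kPa.
Initial effective stress: σ'_0 = σ_v − u = 107.8 − 56.408 = 51.392 kPa.
Final effective stress: σ'_f = σ'_0 + Δσ = 51.392 + 59.9 = 111.29 kPa.
Normally consolidated clay, so the full stress increment lies on the virgin compression line:
S_c = C_c·H/(1+e₀)·log₁₀(σ'_f/σ'_0) = 0.41×6.5/(1+1.08)×log₁₀(111.29/51.392)
    = 1.2812 × 0.33556 = 0.4299 m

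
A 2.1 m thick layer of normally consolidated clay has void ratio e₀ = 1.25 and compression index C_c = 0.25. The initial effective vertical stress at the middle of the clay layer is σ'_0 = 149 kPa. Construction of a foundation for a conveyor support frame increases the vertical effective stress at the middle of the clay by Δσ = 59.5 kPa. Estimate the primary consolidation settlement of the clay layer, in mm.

Final effective stress: σ'_f = σ'_0 + Δσ = 149 + 59.5 = 208.5 kPa.
Normally consolidated clay, so the full stress increment lies on the virgin compression line:
S_c = C_c·H/(1+e₀)·log₁₀(σ'_f/σ'_0) = 0.25×2.1/(1+1.25)×log₁₀(208.5/149)
    = 0.23333 × 0.14592 = 0.03405 m

S_c ≈ 34 mm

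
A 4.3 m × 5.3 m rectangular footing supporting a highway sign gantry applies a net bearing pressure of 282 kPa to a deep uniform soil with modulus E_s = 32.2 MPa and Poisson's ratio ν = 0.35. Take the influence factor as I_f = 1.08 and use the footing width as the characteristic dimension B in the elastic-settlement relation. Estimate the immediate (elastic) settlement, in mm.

S_e ≈ 35.7 mm

Immediate (elastic) settlement: S_e = q·B·(1−ν²)/E_s · I_f.
E_s = 32.2 MPa = 32200 kPa.
S_e = 282 × 4.3 × (1 − 0.35²) / 32200 × 1.08
    = 282 × 4.3 × 0.8775 / 32200 × 1.08
    = 0.03569 m = 35.69 mm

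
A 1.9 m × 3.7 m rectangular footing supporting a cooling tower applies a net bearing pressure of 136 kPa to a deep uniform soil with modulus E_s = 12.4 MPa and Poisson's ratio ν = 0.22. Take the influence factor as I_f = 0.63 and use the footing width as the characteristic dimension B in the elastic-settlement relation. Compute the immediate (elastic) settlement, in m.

S_e ≈ 0.0125 m

Immediate (elastic) settlement: S_e = q·B·(1−ν²)/E_s · I_f.
E_s = 12.4 MPa = 12400 kPa.
S_e = 136 × 1.9 × (1 − 0.22²) / 12400 × 0.63
    = 136 × 1.9 × 0.9516 / 12400 × 0.63
    = 0.01249 m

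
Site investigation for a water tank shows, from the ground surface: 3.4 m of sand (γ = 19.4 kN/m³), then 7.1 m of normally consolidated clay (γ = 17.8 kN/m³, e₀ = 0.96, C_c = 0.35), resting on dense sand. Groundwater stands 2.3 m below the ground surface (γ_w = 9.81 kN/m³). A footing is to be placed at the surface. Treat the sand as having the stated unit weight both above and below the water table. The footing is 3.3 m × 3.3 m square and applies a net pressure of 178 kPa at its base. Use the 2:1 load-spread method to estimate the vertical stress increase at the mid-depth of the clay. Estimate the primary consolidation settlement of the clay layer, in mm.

S_c ≈ 110 mm

Mid-depth of clay below the ground surface: z = 3.4 + 7.1/2 = 6.95 m.
Total vertical stress at mid-clay: σ_v = 19.4×3.4 + 17.8×3.55 = 129.15 kPa.
Pore pressure: u = 9.81×(6.95 − 2.3) = 45.617 kPa.
Initial effective stress: σ'_0 = σ_v − u = 129.15 − 45.617 = 83.533 kPa.
Stress increase at mid-clay by the 2:1 spreading method:
Δσ = qBL/((B+z)(L+z)) = 178×3.3×3.3/((3.3+6.95)(3.3+6.95)) = 18.45 kPa
Final effective stress: σ'_f = σ'_0 + Δσ = 83.533 + 18.45 = 101.98 kPa.
Normally consolidated clay, so the full stress increment lies on the virgin compression line:
S_c = C_c·H/(1+e₀)·log₁₀(σ'_f/σ'_0) = 0.35×7.1/(1+0.96)×log₁₀(101.98/83.533)
    = 1.2679 × 0.086657 = 0.1099 m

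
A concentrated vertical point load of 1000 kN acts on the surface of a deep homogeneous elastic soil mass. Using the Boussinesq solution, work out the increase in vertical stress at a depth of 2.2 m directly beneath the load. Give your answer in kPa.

Δσ_z ≈ 98.7 kPa

Boussinesq vertical stress below a point load on an elastic half-space:
Δσ_z = 3P/(2πz²) · [1 + (r/z)²]^(−5/2)
r/z = 0/2.2 = 0; [1+(r/z)²]^(−5/2) = 1.
Δσ_z = 3×1000/(2π×2.2²) × 1 = 98.65 × 1 = 98.65 kPa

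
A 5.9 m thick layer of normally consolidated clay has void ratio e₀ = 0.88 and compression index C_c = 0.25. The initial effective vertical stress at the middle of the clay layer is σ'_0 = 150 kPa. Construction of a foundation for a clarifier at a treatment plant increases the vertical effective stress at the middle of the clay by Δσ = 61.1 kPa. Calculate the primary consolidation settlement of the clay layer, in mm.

Final effective stress: σ'_f = σ'_0 + Δσ = 150 + 61.1 = 211.1 kPa.
Normally consolidated clay, so the full stress increment lies on the virgin compression line:
S_c = C_c·H/(1+e₀)·log₁₀(σ'_f/σ'_0) = 0.25×5.9/(1+0.88)×log₁₀(211.1/150)
    = 0.78457 × 0.1484 = 0.1164 m

S_c ≈ 116 mm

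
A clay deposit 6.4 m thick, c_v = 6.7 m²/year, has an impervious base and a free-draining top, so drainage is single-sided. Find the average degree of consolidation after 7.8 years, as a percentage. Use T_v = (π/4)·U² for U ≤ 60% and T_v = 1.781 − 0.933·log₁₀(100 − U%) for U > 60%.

U ≈ 96.5 %

Drainage path length: H_d = H = 6.4 m (single drainage).
T_v = c_v·t/H_d² = 6.7×7.8/6.4² = 1.2759.
T_v = 1.2759 corresponds to the U > 60% branch:
U = 1 − 10^((1.781 − T_v)/0.933)/100 = 0.9652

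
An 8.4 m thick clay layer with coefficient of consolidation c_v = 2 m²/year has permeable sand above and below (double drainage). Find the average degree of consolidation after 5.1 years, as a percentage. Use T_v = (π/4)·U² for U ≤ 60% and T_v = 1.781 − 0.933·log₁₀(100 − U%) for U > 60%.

Drainage path length: H_d = H/2 = 4.2 m (double drainage).
T_v = c_v·t/H_d² = 2×5.1/4.2² = 0.57823.
T_v = 0.57823 corresponds to the U > 60% branch:
U = 1 − 10^((1.781 − T_v)/0.933)/100 = 0.8054

U ≈ 80.5 %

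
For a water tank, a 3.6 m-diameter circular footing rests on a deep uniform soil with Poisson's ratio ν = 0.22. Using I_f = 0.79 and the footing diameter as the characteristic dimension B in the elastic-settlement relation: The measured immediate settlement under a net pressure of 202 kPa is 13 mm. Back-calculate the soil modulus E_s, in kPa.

E_s ≈ 42100 kPa

S_e = q·B·(1−ν²)/E_s · I_f  ⇒  E_s = q·B·(1−ν²)·I_f / S_e.
E_s = 202 × 3.6 × 0.9516 × 0.79 / 0.013 = 42050 kPa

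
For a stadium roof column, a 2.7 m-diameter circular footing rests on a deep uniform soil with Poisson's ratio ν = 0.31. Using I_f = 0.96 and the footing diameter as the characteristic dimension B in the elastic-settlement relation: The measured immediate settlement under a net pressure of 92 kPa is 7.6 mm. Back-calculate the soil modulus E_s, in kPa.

S_e = q·B·(1−ν²)/E_s · I_f  ⇒  E_s = q·B·(1−ν²)·I_f / S_e.
E_s = 92 × 2.7 × 0.9039 × 0.96 / 0.0076 = 28360 kPa

E_s ≈ 28400 kPa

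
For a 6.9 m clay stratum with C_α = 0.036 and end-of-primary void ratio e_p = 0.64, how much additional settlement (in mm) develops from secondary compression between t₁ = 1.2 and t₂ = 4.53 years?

S_s ≈ 87.4 mm

Secondary compression: S_s = C_α·H/(1+e_p)·log₁₀(t₂/t₁)
S_s = 0.036×6.9/(1+0.64)×log₁₀(4.53/1.2)
    = 0.1515 × 0.5769 = 0.08738 m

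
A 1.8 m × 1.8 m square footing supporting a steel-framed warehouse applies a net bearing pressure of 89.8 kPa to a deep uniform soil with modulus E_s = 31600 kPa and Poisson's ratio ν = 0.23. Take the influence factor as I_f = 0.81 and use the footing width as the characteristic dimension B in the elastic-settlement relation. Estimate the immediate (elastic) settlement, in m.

S_e ≈ 0.00392 m

Immediate (elastic) settlement: S_e = q·B·(1−ν²)/E_s · I_f.
S_e = 89.8 × 1.8 × (1 − 0.23²) / 31600 × 0.81
    = 89.8 × 1.8 × 0.9471 / 31600 × 0.81
    = 0.003924 m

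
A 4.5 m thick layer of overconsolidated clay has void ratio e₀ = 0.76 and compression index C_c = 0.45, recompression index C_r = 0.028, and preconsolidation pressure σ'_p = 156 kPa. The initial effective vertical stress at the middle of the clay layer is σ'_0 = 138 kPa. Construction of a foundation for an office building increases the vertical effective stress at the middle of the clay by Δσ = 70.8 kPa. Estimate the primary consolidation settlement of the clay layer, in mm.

S_c ≈ 149 mm

Final effective stress: σ'_f = 138 + 70.8 = 208.8 kPa.
σ'_f = 208.8 > σ'_p = 156 kPa, so the stress path crosses the preconsolidation pressure — recompression up to σ'_p, then virgin compression beyond:
S_c = H/(1+e₀)·[C_r·log₁₀(σ'_p/σ'_0) + C_c·log₁₀(σ'_f/σ'_p)]
    = 4.5/1.76 × [0.028×log₁₀(156/138) + 0.45×log₁₀(208.8/156)]
    = 2.5568 × [0.0014909 + 0.056973] = 0.1495 m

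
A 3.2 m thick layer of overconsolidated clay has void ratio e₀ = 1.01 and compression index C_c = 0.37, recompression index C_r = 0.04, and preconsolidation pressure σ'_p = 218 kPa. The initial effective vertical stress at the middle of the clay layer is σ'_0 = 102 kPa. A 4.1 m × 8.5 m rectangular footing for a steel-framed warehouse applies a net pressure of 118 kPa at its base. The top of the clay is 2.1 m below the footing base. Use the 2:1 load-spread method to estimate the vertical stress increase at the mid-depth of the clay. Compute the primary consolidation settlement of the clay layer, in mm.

Mid-depth of clay below the footing base: z = 2.1 + 3.2/2 = 3.7 m.
Stress increase at mid-clay by the 2:1 spreading method:
Δσ = qBL/((B+z)(L+z)) = 118×4.1×8.5/((4.1+3.7)(8.5+3.7)) = 43.215 kPa
Final effective stress: σ'_f = 102 + 43.215 = 145.22 kPa.
σ'_f = 145.22 ≤ σ'_p = 218 kPa, so the clay remains overconsolidated and only the recompression index applies:
S_c = C_r·H/(1+e₀)·log₁₀(σ'_f/σ'_0) = 0.04×3.2/2.01×log₁₀(145.22/102)
    = 0.06368 × 0.15343 = 0.00977 m

S_c ≈ 9.77 mm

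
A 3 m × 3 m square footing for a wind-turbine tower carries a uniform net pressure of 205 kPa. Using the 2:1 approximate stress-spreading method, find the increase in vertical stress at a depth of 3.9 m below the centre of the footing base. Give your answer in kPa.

By the 2:1 method the load spreads at 1 horizontal : 2 vertical, so at depth z the loaded area has grown by z in each plan dimension:
Δσ = qBL/((B+z)(L+z)) = 205×3×3/((3+3.9)(3+3.9)) = 38.752 kPa

Δσ_z ≈ 38.8 kPa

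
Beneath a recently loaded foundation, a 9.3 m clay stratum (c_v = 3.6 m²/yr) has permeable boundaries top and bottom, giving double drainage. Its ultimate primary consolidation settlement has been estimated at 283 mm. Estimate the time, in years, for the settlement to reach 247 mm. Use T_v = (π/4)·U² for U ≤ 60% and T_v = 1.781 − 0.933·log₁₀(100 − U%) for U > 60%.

Drainage path length: H_d = H/2 = 4.65 m (double drainage).
U = S(t)/S_ult = 247/283 = 0.8728.
U > 60%: T_v = 1.781 − 0.933·log₁₀(100 − 87.279) = 0.75049.
t = T_v·H_d²/c_v = 0.75049×4.65²/3.6 = 4.508 years.

t ≈ 4.51 years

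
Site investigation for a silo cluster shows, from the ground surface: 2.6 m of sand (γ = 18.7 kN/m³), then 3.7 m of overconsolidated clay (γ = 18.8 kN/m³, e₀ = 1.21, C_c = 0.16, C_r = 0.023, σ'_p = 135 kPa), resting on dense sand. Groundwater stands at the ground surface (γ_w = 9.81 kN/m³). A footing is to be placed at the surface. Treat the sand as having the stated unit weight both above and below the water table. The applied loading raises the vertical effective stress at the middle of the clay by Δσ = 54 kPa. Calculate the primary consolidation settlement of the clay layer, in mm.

Mid-depth of clay below the ground surface: z = 2.6 + 3.7/2 = 4.45 m.
Total vertical stress at mid-clay: σ_v = 18.7×2.6 + 18.8×1.85 = 83.4 kPa.
Pore pressure: u = 9.81×(4.45 − 0) = 43.655 kPa.
Initial effective stress: σ'_0 = σ_v − u = 83.4 − 43.655 = 39.745 kPa.
Final effective stress: σ'_f = 39.745 + 54 = 93.745 kPa.
σ'_f = 93.745 ≤ σ'_p = 135 kPa, so the clay remains overconsolidated and only the recompression index applies:
S_c = C_r·H/(1+e₀)·log₁₀(σ'_f/σ'_0) = 0.023×3.7/2.21×log₁₀(93.745/39.745)
    = 0.038507 × 0.37267 = 0.01435 m

S_c ≈ 14.4 mm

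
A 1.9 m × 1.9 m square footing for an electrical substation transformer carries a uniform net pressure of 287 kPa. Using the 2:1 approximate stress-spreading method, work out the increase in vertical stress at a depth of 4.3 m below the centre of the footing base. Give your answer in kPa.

Δσ_z ≈ 27 kPa

By the 2:1 method the load spreads at 1 horizontal : 2 vertical, so at depth z the loaded area has grown by z in each plan dimension:
Δσ = qBL/((B+z)(L+z)) = 287×1.9×1.9/((1.9+4.3)(1.9+4.3)) = 26.953 kPa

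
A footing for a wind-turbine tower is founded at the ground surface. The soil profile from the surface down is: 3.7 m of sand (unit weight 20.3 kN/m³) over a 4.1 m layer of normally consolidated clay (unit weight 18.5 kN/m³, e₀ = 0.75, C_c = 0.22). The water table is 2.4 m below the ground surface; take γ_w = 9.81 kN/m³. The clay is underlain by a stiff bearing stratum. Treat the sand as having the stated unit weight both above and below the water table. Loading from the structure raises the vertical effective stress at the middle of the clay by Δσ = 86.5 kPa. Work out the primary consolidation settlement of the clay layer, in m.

S_c ≈ 0.164 m

Mid-depth of clay below the ground surface: z = 3.7 + 4.1/2 = 5.75 m.
Total vertical stress at mid-clay: σ_v = 20.3×3.7 + 18.5×2.05 = 113.03 kPa.
Pore pressure: u = 9.81×(5.75 − 2.4) = 32.864 kPa.
Initial effective stress: σ'_0 = σ_v − u = 113.03 − 32.864 = 80.166 kPa.
Final effective stress: σ'_f = σ'_0 + Δσ = 80.166 + 86.5 = 166.67 kPa.
Normally consolidated clay, so the full stress increment lies on the virgin compression line:
S_c = C_c·H/(1+e₀)·log₁₀(σ'_f/σ'_0) = 0.22×4.1/(1+0.75)×log₁₀(166.67/80.166)
    = 0.51543 × 0.31787 = 0.1638 m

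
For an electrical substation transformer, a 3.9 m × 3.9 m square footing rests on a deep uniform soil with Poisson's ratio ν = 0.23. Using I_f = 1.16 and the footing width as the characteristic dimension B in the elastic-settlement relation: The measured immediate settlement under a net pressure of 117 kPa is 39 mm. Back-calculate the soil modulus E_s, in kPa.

S_e = q·B·(1−ν²)/E_s · I_f  ⇒  E_s = q·B·(1−ν²)·I_f / S_e.
E_s = 117 × 3.9 × 0.9471 × 1.16 / 0.039 = 12850 kPa

E_s ≈ 12900 kPa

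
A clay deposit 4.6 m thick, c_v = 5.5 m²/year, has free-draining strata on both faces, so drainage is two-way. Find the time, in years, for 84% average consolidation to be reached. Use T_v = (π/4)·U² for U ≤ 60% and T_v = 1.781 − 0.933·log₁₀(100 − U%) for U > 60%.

Drainage path length: H_d = H/2 = 2.3 m (double drainage).
U > 60%: T_v = 1.781 − 0.933·log₁₀(100 − 84) = 0.65756.
t = T_v·H_d²/c_v = 0.65756×2.3²/5.5 = 0.6325 years.

t ≈ 0.632 years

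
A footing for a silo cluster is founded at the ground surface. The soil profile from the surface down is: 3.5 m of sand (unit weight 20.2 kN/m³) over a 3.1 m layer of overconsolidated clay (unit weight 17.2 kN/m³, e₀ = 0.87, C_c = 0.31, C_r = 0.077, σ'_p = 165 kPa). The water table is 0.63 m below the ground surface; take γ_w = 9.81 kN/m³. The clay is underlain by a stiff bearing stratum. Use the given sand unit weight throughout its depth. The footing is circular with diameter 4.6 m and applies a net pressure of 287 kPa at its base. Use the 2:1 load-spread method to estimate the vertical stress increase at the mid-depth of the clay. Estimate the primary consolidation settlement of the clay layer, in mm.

S_c ≈ 43.9 mm

Mid-depth of clay below the ground surface: z = 3.5 + 3.1/2 = 5.05 m.
Total vertical stress at mid-clay: σ_v = 20.2×3.5 + 17.2×1.55 = 97.36 kPa.
Pore pressure: u = 9.81×(5.05 − 0.63) = 43.36 kPa.
Initial effective stress: σ'_0 = σ_v − u = 97.36 − 43.36 = 54 kPa.
Stress increase at mid-clay by the 2:1 spreading method:
Δσ ≈ qD²/(D+z)² = 287×4.6²/(4.6+5.05)² = 65.214 kPa
Final effective stress: σ'_f = 54 + 65.214 = 119.21 kPa.
σ'_f = 119.21 ≤ σ'_p = 165 kPa, so the clay remains overconsolidated and only the recompression index applies:
S_c = C_r·H/(1+e₀)·log₁₀(σ'_f/σ'_0) = 0.077×3.1/1.87×log₁₀(119.21/54)
    = 0.12765 × 0.34392 = 0.0439 m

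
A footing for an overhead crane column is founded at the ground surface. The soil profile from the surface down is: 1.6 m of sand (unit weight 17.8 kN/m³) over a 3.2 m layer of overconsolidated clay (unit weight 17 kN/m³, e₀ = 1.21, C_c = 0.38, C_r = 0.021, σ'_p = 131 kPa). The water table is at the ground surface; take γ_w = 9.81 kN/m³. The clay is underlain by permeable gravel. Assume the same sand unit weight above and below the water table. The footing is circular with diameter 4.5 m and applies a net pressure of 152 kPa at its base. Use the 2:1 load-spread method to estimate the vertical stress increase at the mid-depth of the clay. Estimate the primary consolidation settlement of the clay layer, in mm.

Mid-depth of clay below the ground surface: z = 1.6 + 3.2/2 = 3.2 m.
Total vertical stress at mid-clay: σ_v = 17.8×1.6 + 17×1.6 = 55.68 kPa.
Pore pressure: u = 9.81×(3.2 − 0) = 31.392 kPa.
Initial effective stress: σ'_0 = σ_v − u = 55.68 − 31.392 = 24.288 kPa.
Stress increase at mid-clay by the 2:1 spreading method:
Δσ ≈ qD²/(D+z)² = 152×4.5²/(4.5+3.2)² = 51.914 kPa
Final effective stress: σ'_f = 24.288 + 51.914 = 76.202 kPa.
σ'_f = 76.202 ≤ σ'_p = 131 kPa, so the clay remains overconsolidated and only the recompression index applies:
S_c = C_r·H/(1+e₀)·log₁₀(σ'_f/σ'_0) = 0.021×3.2/2.21×log₁₀(76.202/24.288)
    = 0.030408 × 0.49657 = 0.0151 m

S_c ≈ 15.1 mm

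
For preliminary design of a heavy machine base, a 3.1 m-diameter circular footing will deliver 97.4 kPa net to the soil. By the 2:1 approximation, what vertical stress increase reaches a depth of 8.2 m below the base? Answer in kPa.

Δσ_z ≈ 7.33 kPa

By the 2:1 method the load spreads at 1 horizontal : 2 vertical, so at depth z the loaded area has grown by z in each plan dimension:
Δσ ≈ qD²/(D+z)² = 97.4×3.1²/(3.1+8.2)² = 7.3304 kPa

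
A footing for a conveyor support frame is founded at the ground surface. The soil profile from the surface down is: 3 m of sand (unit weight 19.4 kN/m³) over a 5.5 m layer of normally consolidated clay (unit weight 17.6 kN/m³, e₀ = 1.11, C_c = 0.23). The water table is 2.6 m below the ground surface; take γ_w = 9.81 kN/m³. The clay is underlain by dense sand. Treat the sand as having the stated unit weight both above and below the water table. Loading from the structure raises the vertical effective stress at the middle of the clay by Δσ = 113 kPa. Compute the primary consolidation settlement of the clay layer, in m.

Mid-depth of clay below the ground surface: z = 3 + 5.5/2 = 5.75 m.
Total vertical stress at mid-clay: σ_v = 19.4×3 + 17.6×2.75 = 106.6 kPa.
Pore pressure: u = 9.81×(5.75 − 2.6) = 30.902 kPa.
Initial effective stress: σ'_0 = σ_v − u = 106.6 − 30.902 = 75.698 kPa.
Final effective stress: σ'_f = σ'_0 + Δσ = 75.698 + 113 = 188.7 kPa.
Normally consolidated clay, so the full stress increment lies on the virgin compression line:
S_c = C_c·H/(1+e₀)·log₁₀(σ'_f/σ'_0) = 0.23×5.5/(1+1.11)×log₁₀(188.7/75.698)
    = 0.59953 × 0.39669 = 0.2378 m

S_c ≈ 0.238 m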